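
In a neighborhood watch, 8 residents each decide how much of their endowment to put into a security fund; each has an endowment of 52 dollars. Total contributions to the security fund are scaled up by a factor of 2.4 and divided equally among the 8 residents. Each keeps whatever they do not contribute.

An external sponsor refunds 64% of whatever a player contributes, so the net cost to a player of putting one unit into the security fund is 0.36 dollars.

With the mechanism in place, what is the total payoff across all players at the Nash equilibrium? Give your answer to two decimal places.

The effective private return is (2.4/8) / 0.36 = 0.8333, which is still under 1, so the mechanism doesn't change anyone's dominant strategy: zero contribution.
Everyone keeps their endowment and the group total is 8 × 52 = 416.

416.00 dollars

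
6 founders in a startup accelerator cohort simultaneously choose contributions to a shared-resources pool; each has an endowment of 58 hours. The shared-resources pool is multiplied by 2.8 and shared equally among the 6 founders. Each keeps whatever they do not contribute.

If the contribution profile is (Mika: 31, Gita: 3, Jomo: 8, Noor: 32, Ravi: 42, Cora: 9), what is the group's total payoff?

Total contributed: 31 + 3 + 8 + 32 + 42 + 9 = 125; total kept: 6 × 58 − 125 = 223.
The shared-resources pool pays out 2.8 × 125 = 350.00 in aggregate.
Group total = 223 + 350.00 = 573.00.

573.00 hours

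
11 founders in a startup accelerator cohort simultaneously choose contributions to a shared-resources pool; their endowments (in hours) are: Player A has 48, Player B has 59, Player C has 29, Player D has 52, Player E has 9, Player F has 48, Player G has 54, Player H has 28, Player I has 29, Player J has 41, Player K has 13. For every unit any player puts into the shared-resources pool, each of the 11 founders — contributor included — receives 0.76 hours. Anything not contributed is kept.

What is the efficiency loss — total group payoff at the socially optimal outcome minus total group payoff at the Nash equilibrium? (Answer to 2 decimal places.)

3017.60 hours

The private return per contributed unit is 0.76 < 1 for everyone, so the Nash equilibrium is zero contribution and the group total is Σ E_j = 48 + 59 + 29 + 52 + 9 + 48 + 54 + 28 + 29 + 41 + 13 = 410.
Each contributed unit returns 8.360 to the group, so the social optimum is full contribution by everyone: group total = 8.360 × 410 = 3427.60.
Efficiency loss = (8.360 − 1) × 410 = 3017.60.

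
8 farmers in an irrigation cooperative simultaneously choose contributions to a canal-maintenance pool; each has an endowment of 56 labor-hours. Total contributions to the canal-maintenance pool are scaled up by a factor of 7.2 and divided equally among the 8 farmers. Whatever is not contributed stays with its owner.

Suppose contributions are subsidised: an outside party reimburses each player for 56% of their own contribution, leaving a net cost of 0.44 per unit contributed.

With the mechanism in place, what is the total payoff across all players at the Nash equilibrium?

The effective private return per unit is now (7.2/8) / 0.44 = 2.0455 > 1, so every player's dominant strategy flips to full contribution.
At the Nash equilibrium everyone contributes 56. Group total payoff = 8 × (56 × 0.56 + 7.2 × 56) = 3476.48.

3476.48 labor-hours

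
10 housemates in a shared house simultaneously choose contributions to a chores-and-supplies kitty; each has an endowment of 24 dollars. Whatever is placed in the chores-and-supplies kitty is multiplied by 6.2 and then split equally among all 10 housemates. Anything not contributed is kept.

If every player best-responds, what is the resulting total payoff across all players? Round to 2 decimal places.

240.00 dollars

Each contributed unit returns 6.2/10 = 0.6200 to its contributor — below 1 — so contributing 0 is dominant for every player. At the Nash equilibrium everyone keeps their 24, and the group total is 10 × 24 = 240.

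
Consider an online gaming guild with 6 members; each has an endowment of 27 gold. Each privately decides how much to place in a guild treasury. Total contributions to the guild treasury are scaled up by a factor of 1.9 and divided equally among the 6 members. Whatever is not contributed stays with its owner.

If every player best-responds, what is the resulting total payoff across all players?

162.00 gold

Each contributed unit returns 1.9/6 = 0.3167 to its contributor — below 1 — so contributing 0 is dominant for every player. At the Nash equilibrium everyone keeps their 27, and the group total is 6 × 27 = 162.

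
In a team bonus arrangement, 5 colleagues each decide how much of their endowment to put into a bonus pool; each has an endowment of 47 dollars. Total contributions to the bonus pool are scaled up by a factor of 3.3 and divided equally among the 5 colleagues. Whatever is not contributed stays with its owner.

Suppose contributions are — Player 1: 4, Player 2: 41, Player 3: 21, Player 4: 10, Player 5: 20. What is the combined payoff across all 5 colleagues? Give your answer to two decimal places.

Total contributed: 4 + 41 + 21 + 10 + 20 = 96; total kept: 5 × 47 − 96 = 139.
The bonus pool pays out 3.3 × 96 = 316.80 in aggregate.
Group total = 139 + 316.80 = 455.80.

455.80 dollars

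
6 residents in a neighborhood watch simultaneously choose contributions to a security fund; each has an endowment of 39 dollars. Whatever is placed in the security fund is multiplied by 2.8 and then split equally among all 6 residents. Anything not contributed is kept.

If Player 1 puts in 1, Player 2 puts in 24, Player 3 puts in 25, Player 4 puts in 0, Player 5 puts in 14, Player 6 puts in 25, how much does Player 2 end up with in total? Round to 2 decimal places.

Total contributed: 1 + 24 + 25 + 0 + 14 + 25 = 89.
Each receives 2.8 × 89 / 6 = 41.53 from the security fund.
Player 2 keeps 39 − 24 = 15, so Player 2's payoff is 15 + 41.53 = 56.53.

56.53 dollars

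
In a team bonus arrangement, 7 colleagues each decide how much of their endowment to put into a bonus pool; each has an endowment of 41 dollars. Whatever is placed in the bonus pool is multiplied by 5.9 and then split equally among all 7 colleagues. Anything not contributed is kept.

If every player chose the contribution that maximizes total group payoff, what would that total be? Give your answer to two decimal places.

1693.30 dollars

Each contributed unit returns 5.900 to the group as a whole (0.8429 to each of 7 players), which exceeds 1, so the social optimum is full contribution: group total = 5.900 × 287 = 1693.30.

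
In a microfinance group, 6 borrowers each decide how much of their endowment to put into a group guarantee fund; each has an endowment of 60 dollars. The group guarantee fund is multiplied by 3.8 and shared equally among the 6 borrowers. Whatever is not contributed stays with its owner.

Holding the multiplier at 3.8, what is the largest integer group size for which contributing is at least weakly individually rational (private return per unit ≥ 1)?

3

Private return per unit is 3.8/(group size), which is ≥ 1 whenever the group size is ≤ 3.8.
The largest such integer is 3.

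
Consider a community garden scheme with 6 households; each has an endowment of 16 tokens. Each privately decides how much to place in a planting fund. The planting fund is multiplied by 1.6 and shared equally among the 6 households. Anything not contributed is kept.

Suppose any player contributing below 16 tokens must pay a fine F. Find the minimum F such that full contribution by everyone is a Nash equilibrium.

11.73 tokens

Given the others contribute fully, the best deviation is to contribute 0 (any partial contribution still incurs the fine and gives up units whose private return 0.2667 is below 1).
Deviating from 16 to 0 saves 16 tokens but forfeits the deviator's share of the drop in the planting fund: 1.6/6 × 16 = 4.27.
So the deviation gain is 16 − 4.27 = 11.73, and the fine must be at least 11.73 tokens to wipe it out.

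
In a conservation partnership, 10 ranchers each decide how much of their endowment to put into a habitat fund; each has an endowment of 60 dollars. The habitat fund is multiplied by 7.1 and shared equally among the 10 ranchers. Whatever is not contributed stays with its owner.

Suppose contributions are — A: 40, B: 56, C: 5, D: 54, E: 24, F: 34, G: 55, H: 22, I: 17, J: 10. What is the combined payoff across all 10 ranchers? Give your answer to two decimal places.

Total contributed: 40 + 56 + 5 + 54 + 24 + 34 + 55 + 22 + 17 + 10 = 317; total kept: 10 × 60 − 317 = 283.
The habitat fund pays out 7.1 × 317 = 2250.70 in aggregate.
Group total = 283 + 2250.70 = 2533.70.

2533.70 dollars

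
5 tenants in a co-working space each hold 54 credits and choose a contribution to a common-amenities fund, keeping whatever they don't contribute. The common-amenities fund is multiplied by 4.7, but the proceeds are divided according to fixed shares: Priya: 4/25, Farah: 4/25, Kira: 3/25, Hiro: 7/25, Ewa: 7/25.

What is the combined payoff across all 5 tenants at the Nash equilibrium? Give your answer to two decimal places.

A player with share s gets back 4.7·s per unit contributed, so full contribution is dominant for anyone with s > 1/4.7 = 0.2128 and zero contribution is dominant for anyone below.
Hiro and Ewa are above the threshold, contributing 54 each; the remaining 3 contribute 0. Total contributed: 108.
The common-amenities fund pays out 4.7 × 108 = 507.60 in total (split across the unequal shares, but the aggregate is all that matters for the group sum).
The 3 free-riders keep 54 each, adding 162. Group total = 162 + 507.60 = 669.60.

669.60 credits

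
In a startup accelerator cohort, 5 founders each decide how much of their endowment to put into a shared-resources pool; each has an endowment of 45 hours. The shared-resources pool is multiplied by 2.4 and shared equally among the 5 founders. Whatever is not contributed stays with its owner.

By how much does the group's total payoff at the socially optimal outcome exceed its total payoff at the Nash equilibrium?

Each contributed unit returns 2.4/5 = 0.4800 to its contributor — below 1 — so contributing 0 is dominant for every player. At the Nash equilibrium everyone keeps their 45, and the group total is 5 × 45 = 225.
Each contributed unit returns 2.400 to the group as a whole (0.4800 to each of 5 players), which exceeds 1, so the social optimum is full contribution: group total = 2.400 × 225 = 540.00.
Efficiency loss = 540.00 − 225 = 315.00.

315.00 hours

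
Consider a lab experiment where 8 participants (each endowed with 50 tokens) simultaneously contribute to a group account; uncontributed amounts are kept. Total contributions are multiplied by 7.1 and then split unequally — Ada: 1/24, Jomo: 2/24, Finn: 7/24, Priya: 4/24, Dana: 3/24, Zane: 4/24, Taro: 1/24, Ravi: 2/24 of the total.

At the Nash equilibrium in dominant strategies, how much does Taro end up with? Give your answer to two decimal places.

A player with share s gets back 7.1·s per unit contributed, so full contribution is dominant for anyone with s > 1/7.1 = 0.1408 and zero contribution is dominant for anyone below.
Finn, Priya and Zane are above the threshold, contributing 50 each; the remaining 5 contribute 0. Total contributed: 150.
Taro keeps 50 and receives 7.1 × 150 × 1/24 = 44.38 from the group account, for a payoff of 94.38.

94.38 tokens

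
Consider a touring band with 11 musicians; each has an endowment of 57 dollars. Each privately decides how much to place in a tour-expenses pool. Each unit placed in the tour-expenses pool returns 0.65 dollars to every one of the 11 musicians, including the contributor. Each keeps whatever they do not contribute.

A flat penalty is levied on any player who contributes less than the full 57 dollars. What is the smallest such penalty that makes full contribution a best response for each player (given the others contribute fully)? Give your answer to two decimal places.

Given the others contribute fully, the best deviation is to contribute 0 (any partial contribution still incurs the fine and gives up units whose private return 0.65 is below 1).
Deviating from 57 to 0 saves 57 dollars but forfeits the deviator's share of the drop in the tour-expenses pool: 0.65 × 57 = 37.05.
So the deviation gain is 57 − 37.05 = 19.95, and the fine must be at least 19.95 dollars to wipe it out.

19.95 dollars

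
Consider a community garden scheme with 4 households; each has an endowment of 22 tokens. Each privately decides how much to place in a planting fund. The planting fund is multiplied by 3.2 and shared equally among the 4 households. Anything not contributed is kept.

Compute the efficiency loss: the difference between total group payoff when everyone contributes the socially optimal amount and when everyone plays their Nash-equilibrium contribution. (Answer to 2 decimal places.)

193.60 tokens

Each contributed unit returns 3.2/4 = 0.8000 to its contributor — below 1 — so contributing 0 is dominant for every player. At the Nash equilibrium everyone keeps their 22, and the group total is 4 × 22 = 88.
Each contributed unit returns 3.200 to the group as a whole (0.8000 to each of 4 players), which exceeds 1, so the social optimum is full contribution: group total = 3.200 × 88 = 281.60.
Efficiency loss = 281.60 − 88 = 193.60.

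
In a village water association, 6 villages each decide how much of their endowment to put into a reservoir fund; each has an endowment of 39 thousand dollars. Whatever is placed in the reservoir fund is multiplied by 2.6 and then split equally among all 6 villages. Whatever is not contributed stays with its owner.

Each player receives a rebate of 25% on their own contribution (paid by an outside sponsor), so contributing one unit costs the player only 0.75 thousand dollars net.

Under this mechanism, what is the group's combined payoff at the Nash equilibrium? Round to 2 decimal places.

234.00 thousand dollars

The effective private return is (2.6/6) / 0.75 = 0.5778, which is still under 1, so the mechanism doesn't change anyone's dominant strategy: zero contribution.
Everyone keeps their endowment and the group total is 6 × 39 = 234.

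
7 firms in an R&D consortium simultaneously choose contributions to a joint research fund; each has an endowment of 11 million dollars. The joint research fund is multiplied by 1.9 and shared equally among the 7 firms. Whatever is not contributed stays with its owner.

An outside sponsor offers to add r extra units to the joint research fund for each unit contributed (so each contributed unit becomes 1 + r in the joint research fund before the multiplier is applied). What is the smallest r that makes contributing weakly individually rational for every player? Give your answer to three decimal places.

With matching at rate r, one contributed unit becomes (1 + r) in the joint research fund and returns 1.9 × (1 + r) / 7 to the contributor.
Setting this equal to 1: 1 + r = 7/1.9 = 3.6842.
So the minimum matching rate is r = 3.6842 − 1 = 2.684.

2.684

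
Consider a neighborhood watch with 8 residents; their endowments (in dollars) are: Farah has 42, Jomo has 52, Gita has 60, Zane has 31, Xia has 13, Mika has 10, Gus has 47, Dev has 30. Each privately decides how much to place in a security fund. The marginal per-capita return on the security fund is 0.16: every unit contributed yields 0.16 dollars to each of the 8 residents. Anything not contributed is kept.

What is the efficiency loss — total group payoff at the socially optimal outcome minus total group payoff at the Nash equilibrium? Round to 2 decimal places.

The private return per contributed unit is 0.16 < 1 for everyone, so the Nash equilibrium is zero contribution and the group total is Σ E_j = 42 + 52 + 60 + 31 + 13 + 10 + 47 + 30 = 285.
Each contributed unit returns 1.280 to the group, so the social optimum is full contribution by everyone: group total = 1.280 × 285 = 364.80.
Efficiency loss = (1.280 − 1) × 285 = 79.80.

79.80 dollars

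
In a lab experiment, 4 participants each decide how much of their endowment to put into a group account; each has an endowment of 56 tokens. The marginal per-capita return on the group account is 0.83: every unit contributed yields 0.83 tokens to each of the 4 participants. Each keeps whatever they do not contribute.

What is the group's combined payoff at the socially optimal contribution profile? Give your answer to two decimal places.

743.68 tokens

Each contributed unit returns 3.320 to the group as a whole (0.83 to each of 4 players), which exceeds 1, so the social optimum is full contribution: group total = 3.320 × 224 = 743.68.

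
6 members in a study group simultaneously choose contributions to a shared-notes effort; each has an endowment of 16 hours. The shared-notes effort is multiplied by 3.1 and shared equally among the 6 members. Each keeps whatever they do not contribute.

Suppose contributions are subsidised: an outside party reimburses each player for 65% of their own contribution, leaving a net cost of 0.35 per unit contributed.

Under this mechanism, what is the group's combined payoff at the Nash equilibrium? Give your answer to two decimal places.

The effective private return per unit is now (3.1/6) / 0.35 = 1.4762 > 1, so every player's dominant strategy flips to full contribution.
At the Nash equilibrium everyone contributes 16. Group total payoff = 6 × (16 × 0.65 + 3.1 × 16) = 360.00.

360.00 hours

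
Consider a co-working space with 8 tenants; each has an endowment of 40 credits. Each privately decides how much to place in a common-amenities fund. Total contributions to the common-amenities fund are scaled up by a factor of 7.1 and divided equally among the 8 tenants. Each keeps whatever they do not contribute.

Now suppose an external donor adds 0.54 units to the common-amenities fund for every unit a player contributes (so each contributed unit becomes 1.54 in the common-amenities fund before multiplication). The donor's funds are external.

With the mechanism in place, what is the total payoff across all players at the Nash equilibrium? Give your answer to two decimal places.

The effective private return per unit is now 7.1 × 1.54 / 8 = 1.3668 > 1, so every player's dominant strategy flips to full contribution.
So the Nash equilibrium is full contribution by all 8; the group earns 7.1 × 1.54 × 320 = 3498.88.

3498.88 credits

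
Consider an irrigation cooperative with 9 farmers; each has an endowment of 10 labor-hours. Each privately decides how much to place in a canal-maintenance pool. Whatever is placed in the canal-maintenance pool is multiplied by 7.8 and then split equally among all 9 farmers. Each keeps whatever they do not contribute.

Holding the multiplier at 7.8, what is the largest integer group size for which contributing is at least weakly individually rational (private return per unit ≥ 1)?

Private return per unit is 7.8/(group size), which is ≥ 1 whenever the group size is ≤ 7.8.
The largest such integer is 7.

7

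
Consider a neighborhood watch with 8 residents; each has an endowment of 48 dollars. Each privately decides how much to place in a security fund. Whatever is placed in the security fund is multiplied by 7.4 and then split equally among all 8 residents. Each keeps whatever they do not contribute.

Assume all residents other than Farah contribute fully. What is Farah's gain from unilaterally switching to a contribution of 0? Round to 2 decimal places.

Switching from a contribution of 48 to 0 lets Farah keep an extra 48 dollars, but lowers the security fund by 48, which costs Farah their own share of that drop: 7.4/8 × 48 = 44.40.
Net gain = 48 − 44.40 = 3.60. The private return per contributed unit (0.9250) is below 1, so free-riding is indeed the best response regardless of what the others do.

3.60 dollars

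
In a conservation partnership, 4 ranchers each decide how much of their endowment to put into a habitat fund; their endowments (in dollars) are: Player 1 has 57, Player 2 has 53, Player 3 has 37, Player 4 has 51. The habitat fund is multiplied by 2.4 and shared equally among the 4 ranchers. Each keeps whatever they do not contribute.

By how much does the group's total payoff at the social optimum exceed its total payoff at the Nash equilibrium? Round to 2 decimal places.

The private return per contributed unit is 2.4/4 = 0.6000 < 1 for every player regardless of endowment, so the Nash equilibrium is zero contribution and the group total is Σ E_j = 57 + 53 + 37 + 51 = 198.
Each contributed unit returns 2.400 to the group, so the social optimum is full contribution by everyone: group total = 2.400 × 198 = 475.20.
Efficiency loss = (2.400 − 1) × 198 = 277.20.

277.20 dollars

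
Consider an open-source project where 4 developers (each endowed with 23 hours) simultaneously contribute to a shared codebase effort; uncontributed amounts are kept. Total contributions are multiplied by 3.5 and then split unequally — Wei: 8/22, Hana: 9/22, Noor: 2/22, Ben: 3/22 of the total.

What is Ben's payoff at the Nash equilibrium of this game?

44.95 hours

For player j, contributing a unit is worthwhile iff 3.5 × (j's share) ≥ 1, i.e. iff j's share is at least 0.2857.
Wei and Hana clear that bar, contributing 23 each; the remaining 2 contribute 0. Total contributed: 46.
Ben keeps 23 and receives 3.5 × 46 × 3/22 = 21.95 from the shared codebase effort, for a payoff of 44.95.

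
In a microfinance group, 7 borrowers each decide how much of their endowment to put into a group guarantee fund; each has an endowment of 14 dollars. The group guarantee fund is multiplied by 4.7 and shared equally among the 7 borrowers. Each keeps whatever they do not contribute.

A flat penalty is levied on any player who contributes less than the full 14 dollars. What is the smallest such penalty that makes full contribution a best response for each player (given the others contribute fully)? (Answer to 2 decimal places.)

4.60 dollars

Given the others contribute fully, the best deviation is to contribute 0 (any partial contribution still incurs the fine and gives up units whose private return 0.6714 is below 1).
Deviating from 14 to 0 saves 14 dollars but forfeits the deviator's share of the drop in the group guarantee fund: 4.7/7 × 14 = 9.40.
So the deviation gain is 14 − 9.40 = 4.60, and the fine must be at least 4.60 dollars to wipe it out.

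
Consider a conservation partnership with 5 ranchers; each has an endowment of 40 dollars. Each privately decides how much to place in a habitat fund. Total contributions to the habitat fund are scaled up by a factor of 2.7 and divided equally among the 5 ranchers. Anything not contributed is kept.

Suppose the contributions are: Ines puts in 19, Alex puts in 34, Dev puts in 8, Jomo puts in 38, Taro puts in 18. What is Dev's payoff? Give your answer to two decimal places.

95.18 dollars

Total contributed: 19 + 34 + 8 + 38 + 18 = 117.
Each receives 2.7 × 117 / 5 = 63.18 from the habitat fund.
Dev keeps 40 − 8 = 32, so Dev's payoff is 32 + 63.18 = 95.18.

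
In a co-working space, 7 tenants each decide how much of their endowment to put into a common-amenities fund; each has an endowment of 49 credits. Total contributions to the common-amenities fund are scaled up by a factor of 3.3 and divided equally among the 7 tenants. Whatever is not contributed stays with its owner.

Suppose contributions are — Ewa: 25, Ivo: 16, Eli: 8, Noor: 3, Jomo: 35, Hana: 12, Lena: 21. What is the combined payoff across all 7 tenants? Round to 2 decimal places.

619.00 credits

Total contributed: 25 + 16 + 8 + 3 + 35 + 12 + 21 = 120; total kept: 7 × 49 − 120 = 223.
The common-amenities fund pays out 3.3 × 120 = 396.00 in aggregate.
Group total = 223 + 396.00 = 619.00.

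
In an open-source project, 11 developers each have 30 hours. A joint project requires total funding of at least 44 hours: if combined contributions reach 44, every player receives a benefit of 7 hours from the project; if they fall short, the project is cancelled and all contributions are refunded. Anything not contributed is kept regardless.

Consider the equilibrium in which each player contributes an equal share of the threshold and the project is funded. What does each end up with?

Equal share of the threshold: 44/11 = 4.
At this profile no one gains by cutting their contribution: any cut drops the total below 44, the project is cancelled, contributions are refunded, and the deviator ends with 30, which is less than 30 − 4 + 7 = 33. Contributing more than 4 just wastes the excess. So contributing exactly 4 is a best response.
Each player's payoff: 30 − 4 + 7 = 33.

33 hours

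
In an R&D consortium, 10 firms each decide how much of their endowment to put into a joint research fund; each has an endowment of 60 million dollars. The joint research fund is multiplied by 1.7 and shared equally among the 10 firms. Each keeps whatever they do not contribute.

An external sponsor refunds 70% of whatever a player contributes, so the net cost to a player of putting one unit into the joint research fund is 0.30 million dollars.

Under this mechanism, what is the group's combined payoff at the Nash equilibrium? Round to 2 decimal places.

Even with the mechanism, each unit contributed returns only (1.7/10) / 0.30 = 0.5667 per unit of net cost, so contributing nothing is still dominant.
Everyone keeps their endowment and the group total is 10 × 60 = 600.

600.00 million dollars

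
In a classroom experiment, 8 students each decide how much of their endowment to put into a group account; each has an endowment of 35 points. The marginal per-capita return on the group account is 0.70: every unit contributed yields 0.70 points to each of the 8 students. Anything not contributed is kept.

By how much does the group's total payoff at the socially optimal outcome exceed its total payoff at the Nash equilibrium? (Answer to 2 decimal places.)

The private return per contributed unit is 0.70 < 1, so contributing 0 is dominant for every player. At the Nash equilibrium everyone keeps their 35, and the group total is 8 × 35 = 280.
Each contributed unit returns 5.600 to the group as a whole (0.70 to each of 8 players), which exceeds 1, so the social optimum is full contribution: group total = 5.600 × 280 = 1568.00.
Efficiency loss = 1568.00 − 280 = 1288.00.

1288.00 points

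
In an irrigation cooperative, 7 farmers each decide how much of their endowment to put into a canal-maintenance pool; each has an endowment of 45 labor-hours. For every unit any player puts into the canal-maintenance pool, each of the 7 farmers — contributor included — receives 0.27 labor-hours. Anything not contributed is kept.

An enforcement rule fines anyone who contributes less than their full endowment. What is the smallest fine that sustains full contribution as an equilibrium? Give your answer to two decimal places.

Given the others contribute fully, the best deviation is to contribute 0 (any partial contribution still incurs the fine and gives up units whose private return 0.27 is below 1).
Deviating from 45 to 0 saves 45 labor-hours but forfeits the deviator's share of the drop in the canal-maintenance pool: 0.27 × 45 = 12.15.
So the deviation gain is 45 − 12.15 = 32.85, and the fine must be at least 32.85 labor-hours to wipe it out.

32.85 labor-hours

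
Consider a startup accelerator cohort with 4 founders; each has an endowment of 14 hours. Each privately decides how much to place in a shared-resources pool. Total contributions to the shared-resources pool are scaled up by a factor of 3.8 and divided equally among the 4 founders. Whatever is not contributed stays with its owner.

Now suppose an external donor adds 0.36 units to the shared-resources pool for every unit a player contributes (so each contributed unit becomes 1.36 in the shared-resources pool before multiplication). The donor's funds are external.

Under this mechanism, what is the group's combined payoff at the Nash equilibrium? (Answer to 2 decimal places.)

The effective private return per unit is now 3.8 × 1.36 / 4 = 1.2920 > 1, so every player's dominant strategy flips to full contribution.
So the Nash equilibrium is full contribution by all 4; the group earns 3.8 × 1.36 × 56 = 289.41.

289.41 hours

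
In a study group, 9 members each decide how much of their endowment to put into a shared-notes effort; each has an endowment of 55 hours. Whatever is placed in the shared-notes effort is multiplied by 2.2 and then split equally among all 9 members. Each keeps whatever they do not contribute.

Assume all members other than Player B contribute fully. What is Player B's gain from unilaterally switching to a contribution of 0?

41.56 hours

Switching from a contribution of 55 to 0 lets Player B keep an extra 55 hours, but lowers the shared-notes effort by 55, which costs Player B their own share of that drop: 2.2/9 × 55 = 13.44.
Net gain = 55 − 13.44 = 41.56. The private return per contributed unit (0.2444) is below 1, so free-riding is indeed the best response regardless of what the others do.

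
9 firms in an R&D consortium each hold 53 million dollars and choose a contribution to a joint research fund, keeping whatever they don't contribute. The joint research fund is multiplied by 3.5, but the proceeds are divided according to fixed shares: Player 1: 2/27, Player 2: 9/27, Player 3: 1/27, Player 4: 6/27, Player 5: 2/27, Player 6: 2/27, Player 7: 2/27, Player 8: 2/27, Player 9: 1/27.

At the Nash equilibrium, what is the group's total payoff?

609.50 million dollars

Player j's private return per contributed unit is 3.5 × (j's share). Contributing is weakly dominant for j when that share is at least 1/3.5 = 0.2857, and contributing 0 is dominant otherwise.
Player 2 alone (share 9/27) is above the threshold, contributing 53; the remaining 8 contribute 0. Total contributed: 53.
The joint research fund pays out 3.5 × 53 = 185.50 in total (split across the unequal shares, but the aggregate is all that matters for the group sum).
The 8 free-riders keep 53 each, adding 424. Group total = 424 + 185.50 = 609.50.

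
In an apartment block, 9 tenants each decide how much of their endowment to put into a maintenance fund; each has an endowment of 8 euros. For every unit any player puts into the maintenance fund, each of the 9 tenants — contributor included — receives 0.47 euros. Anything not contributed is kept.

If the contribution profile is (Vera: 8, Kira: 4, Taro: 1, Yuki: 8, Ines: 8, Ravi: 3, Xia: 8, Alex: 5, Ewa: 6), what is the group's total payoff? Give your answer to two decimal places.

236.73 euros

Total contributed: 8 + 4 + 1 + 8 + 8 + 3 + 8 + 5 + 6 = 51; total kept: 9 × 8 − 51 = 21.
The maintenance fund pays out 0.47 × 9 × 51 = 215.73 in aggregate.
Group total = 21 + 215.73 = 236.73.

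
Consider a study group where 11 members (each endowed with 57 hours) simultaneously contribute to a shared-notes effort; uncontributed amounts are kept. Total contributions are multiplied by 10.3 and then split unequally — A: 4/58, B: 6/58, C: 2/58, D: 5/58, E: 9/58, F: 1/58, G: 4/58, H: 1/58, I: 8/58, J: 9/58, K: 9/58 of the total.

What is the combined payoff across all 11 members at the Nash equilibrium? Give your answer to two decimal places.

3277.50 hours

A player with share s gets back 10.3·s per unit contributed, so full contribution is dominant for anyone with s > 1/10.3 = 0.0971 and zero contribution is dominant for anyone below.
B, E, I, J and K are above the threshold, contributing 57 each; the remaining 6 contribute 0. Total contributed: 285.
The shared-notes effort pays out 10.3 × 285 = 2935.50 in total (split across the unequal shares, but the aggregate is all that matters for the group sum).
The 6 free-riders keep 57 each, adding 342. Group total = 342 + 2935.50 = 3277.50.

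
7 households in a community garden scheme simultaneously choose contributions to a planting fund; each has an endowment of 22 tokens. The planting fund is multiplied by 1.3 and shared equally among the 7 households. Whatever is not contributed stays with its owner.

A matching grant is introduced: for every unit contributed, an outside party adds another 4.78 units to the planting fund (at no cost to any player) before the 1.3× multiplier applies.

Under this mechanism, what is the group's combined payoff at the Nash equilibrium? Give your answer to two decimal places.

1157.16 tokens

Under the mechanism each unit contributed yields 1.3 × 5.78 / 7 = 1.0734 back to its contributor per unit of net cost, which exceeds 1, making full contribution the dominant choice for everyone.
At the Nash equilibrium everyone contributes 22. Group total payoff = 1.3 × 5.78 × 154 = 1157.16.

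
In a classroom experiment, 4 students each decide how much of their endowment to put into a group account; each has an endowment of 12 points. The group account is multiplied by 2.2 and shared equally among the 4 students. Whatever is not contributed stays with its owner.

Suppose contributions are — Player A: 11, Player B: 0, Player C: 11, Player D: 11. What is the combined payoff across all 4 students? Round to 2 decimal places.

Total contributed: 11 + 0 + 11 + 11 = 33; total kept: 4 × 12 − 33 = 15.
The group account pays out 2.2 × 33 = 72.60 in aggregate.
Group total = 15 + 72.60 = 87.60.

87.60 points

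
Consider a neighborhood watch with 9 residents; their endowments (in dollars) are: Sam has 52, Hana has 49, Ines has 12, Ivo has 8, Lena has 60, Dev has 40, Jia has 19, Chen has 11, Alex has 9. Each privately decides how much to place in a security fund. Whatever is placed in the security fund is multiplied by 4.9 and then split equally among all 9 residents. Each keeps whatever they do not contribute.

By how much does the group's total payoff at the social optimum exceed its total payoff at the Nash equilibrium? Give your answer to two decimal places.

The private return per contributed unit is 4.9/9 = 0.5444 < 1 for every player regardless of endowment, so the Nash equilibrium is zero contribution and the group total is Σ E_j = 52 + 49 + 12 + 8 + 60 + 40 + 19 + 11 + 9 = 260.
Each contributed unit returns 4.900 to the group, so the social optimum is full contribution by everyone: group total = 4.900 × 260 = 1274.00.
Efficiency loss = (4.900 − 1) × 260 = 1014.00.

1014.00 dollars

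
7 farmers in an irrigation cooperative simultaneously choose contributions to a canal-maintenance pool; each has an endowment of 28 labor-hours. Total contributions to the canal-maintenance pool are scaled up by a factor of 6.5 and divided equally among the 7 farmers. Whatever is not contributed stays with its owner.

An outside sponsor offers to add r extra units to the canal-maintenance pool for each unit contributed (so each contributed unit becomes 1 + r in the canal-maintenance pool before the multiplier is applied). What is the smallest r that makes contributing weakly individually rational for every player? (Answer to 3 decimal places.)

0.077

With matching at rate r, one contributed unit becomes (1 + r) in the canal-maintenance pool and returns 6.5 × (1 + r) / 7 to the contributor.
Setting this equal to 1: 1 + r = 7/6.5 = 1.0769.
So the minimum matching rate is r = 1.0769 − 1 = 0.077.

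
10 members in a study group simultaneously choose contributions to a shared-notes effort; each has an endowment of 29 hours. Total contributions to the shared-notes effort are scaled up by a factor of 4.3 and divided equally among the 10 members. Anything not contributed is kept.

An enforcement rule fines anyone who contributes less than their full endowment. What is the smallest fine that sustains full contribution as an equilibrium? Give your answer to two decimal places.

Given the others contribute fully, the best deviation is to contribute 0 (any partial contribution still incurs the fine and gives up units whose private return 0.4300 is below 1).
Deviating from 29 to 0 saves 29 hours but forfeits the deviator's share of the drop in the shared-notes effort: 4.3/10 × 29 = 12.47.
So the deviation gain is 29 − 12.47 = 16.53, and the fine must be at least 16.53 hours to wipe it out.

16.53 hours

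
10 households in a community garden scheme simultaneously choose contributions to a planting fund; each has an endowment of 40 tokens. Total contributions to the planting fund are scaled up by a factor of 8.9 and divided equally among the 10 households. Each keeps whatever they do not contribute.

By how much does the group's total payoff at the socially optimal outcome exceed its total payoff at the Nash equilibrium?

Each contributed unit returns 8.9/10 = 0.8900 to its contributor — below 1 — so contributing 0 is dominant for every player. At the Nash equilibrium everyone keeps their 40, and the group total is 10 × 40 = 400.
Each contributed unit returns 8.900 to the group as a whole (0.8900 to each of 10 players), which exceeds 1, so the social optimum is full contribution: group total = 8.900 × 400 = 3560.00.
Efficiency loss = 3560.00 − 400 = 3160.00.

3160.00 tokens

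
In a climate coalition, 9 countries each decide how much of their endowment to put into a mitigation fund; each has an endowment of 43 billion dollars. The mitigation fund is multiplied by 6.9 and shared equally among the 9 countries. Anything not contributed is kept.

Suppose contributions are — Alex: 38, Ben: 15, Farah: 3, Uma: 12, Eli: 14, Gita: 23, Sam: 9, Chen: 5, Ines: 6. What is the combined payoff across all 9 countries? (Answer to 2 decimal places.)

1124.50 billion dollars

Total contributed: 38 + 15 + 3 + 12 + 14 + 23 + 9 + 5 + 6 = 125; total kept: 9 × 43 − 125 = 262.
The mitigation fund pays out 6.9 × 125 = 862.50 in aggregate.
Group total = 262 + 862.50 = 1124.50.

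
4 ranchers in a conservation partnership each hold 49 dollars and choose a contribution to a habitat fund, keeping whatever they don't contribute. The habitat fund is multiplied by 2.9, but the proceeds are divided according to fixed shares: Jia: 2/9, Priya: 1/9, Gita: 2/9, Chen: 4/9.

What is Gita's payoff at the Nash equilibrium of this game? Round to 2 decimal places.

Each unit j contributes comes back to j as 2.9 × (j's share), so j prefers to contribute only if that share exceeds 1/2.9 = 0.3448; otherwise keeping the unit dominates.
Chen alone (share 4/9) is above the threshold, contributing 49; the remaining 3 contribute 0. Total contributed: 49.
Gita keeps 49 and receives 2.9 × 49 × 2/9 = 31.58 from the habitat fund, for a payoff of 80.58.

80.58 dollars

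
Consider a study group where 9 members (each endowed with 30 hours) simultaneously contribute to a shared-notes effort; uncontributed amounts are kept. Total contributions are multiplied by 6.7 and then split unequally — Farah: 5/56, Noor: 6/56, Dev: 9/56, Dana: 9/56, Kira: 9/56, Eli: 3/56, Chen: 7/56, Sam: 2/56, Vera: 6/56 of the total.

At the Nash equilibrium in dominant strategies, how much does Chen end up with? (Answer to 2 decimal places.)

Player j's private return per contributed unit is 6.7 × (j's share). Contributing is weakly dominant for j when that share is at least 1/6.7 = 0.1493, and contributing 0 is dominant otherwise.
The shares above 0.1493 belong to Dev, Dana and Kira, contributing 30 each; the remaining 6 contribute 0. Total contributed: 90.
Chen keeps 30 and receives 6.7 × 90 × 7/56 = 75.38 from the shared-notes effort, for a payoff of 105.38.

105.38 hours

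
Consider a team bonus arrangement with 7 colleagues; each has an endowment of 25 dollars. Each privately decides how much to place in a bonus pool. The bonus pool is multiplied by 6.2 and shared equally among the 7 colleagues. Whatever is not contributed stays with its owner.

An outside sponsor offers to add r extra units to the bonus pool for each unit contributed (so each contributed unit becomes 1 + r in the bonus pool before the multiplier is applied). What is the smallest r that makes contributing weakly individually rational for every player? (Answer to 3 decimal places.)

With matching at rate r, one contributed unit becomes (1 + r) in the bonus pool and returns 6.2 × (1 + r) / 7 to the contributor.
Setting this equal to 1: 1 + r = 7/6.2 = 1.1290.
So the minimum matching rate is r = 1.1290 − 1 = 0.129.

0.129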